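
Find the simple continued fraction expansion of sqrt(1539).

Write x_i = (sqrt(1539) + m_i)/d_i with (m_0, d_0) = (0, 1). a_0 = floor(sqrt(1539)) = 39, since 39^2 = 1521 <= 1539 < 1600 = 40^2.
Iterate m_{i+1} = d_i*a_i - m_i, d_{i+1} = (1539 - m_{i+1}^2)/d_i, a_{i+1} = floor((a_0 + m_{i+1})/d_{i+1}):
  m_1 = 1*39 - 0 = 39, d_1 = (1539 - 39^2)/1 = 18/1 = 18, a_1 = floor((39 + 39)/18) = 4.
  m_2 = 18*4 - 39 = 33, d_2 = (1539 - 33^2)/18 = 450/18 = 25, a_2 = floor((39 + 33)/25) = 2.
  m_3 = 25*2 - 33 = 17, d_3 = (1539 - 17^2)/25 = 1250/25 = 50, a_3 = floor((39 + 17)/50) = 1.
  m_4 = 50*1 - 17 = 33, d_4 = (1539 - 33^2)/50 = 450/50 = 9, a_4 = floor((39 + 33)/9) = 8.
  m_5 = 9*8 - 33 = 39, d_5 = (1539 - 39^2)/9 = 18/9 = 2, a_5 = floor((39 + 39)/2) = 39.
  m_6 = 2*39 - 39 = 39, d_6 = (1539 - 39^2)/2 = 18/2 = 9, a_6 = floor((39 + 39)/9) = 8.
  m_7 = 9*8 - 39 = 33, d_7 = (1539 - 33^2)/9 = 450/9 = 50, a_7 = floor((39 + 33)/50) = 1.
  m_8 = 50*1 - 33 = 17, d_8 = (1539 - 17^2)/50 = 1250/50 = 25, a_8 = floor((39 + 17)/25) = 2.
  m_9 = 25*2 - 17 = 33, d_9 = (1539 - 33^2)/25 = 450/25 = 18, a_9 = floor((39 + 33)/18) = 4.
  m_10 = 18*4 - 33 = 39, d_10 = (1539 - 39^2)/18 = 18/18 = 1, a_10 = floor((39 + 39)/1) = 78.
  m_11 = 1*78 - 39 = 39, d_11 = (1539 - 39^2)/1 = 18/1 = 18: (m_11, d_11) = (m_1, d_1) = (39, 18), so from here the quotients repeat a_1, ..., a_10; the period length is 10.
Hence the expansion of sqrt(1539) is a_0 = 39 followed by the repeating block 4, 2, 1, 8, 39, 8, 1, 2, 4, 78 (period 10).

[39; (4, 2, 1, 8, 39, 8, 1, 2, 4, 78)]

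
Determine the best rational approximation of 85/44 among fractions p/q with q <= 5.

Expand x = 85/44 as a continued fraction with the Euclidean algorithm:
  85 = 1*44 + 41, so a_0 = 1.
  44 = 1*41 + 3, so a_1 = 1.
  41 = 13*3 + 2, so a_2 = 13.
  3 = 1*2 + 1, so a_3 = 1.
  2 = 2*1 + 0, so a_4 = 2.
so x = [1; 1, 13, 1, 2].
Convergents (p_i = a_i*p_{i-1} + p_{i-2}, q_i = a_i*q_{i-1} + q_{i-2} with p_{-2}=0, p_{-1}=1, q_{-2}=1, q_{-1}=0), until the denominator exceeds 5:
  i=0: a_0=1, p_0 = 1*1 + 0 = 1, q_0 = 1*0 + 1 = 1.
  i=1: a_1=1, p_1 = 1*1 + 1 = 2, q_1 = 1*1 + 0 = 1.
  i=2: a_2=13, p_2 = 13*2 + 1 = 27, q_2 = 13*1 + 1 = 14.
q_2 = 14 > 5, so the last convergent with denominator <= 5 is p_1/q_1 = 2/1.
The closest fraction with denominator <= 5 is either p_1/q_1 or the intermediate fraction (k*p_1 + p_0)/(k*q_1 + q_0) with the largest k >= 1 whose denominator stays <= 5; these approach x as k grows, and every other convergent or intermediate fraction in range is farther away.
Largest k: floor((5 - q_0)/q_1) = floor((5 - 1)/1) = 4.
That gives (4*2 + 1)/(4*1 + 1) = 9/5.
Compare the errors: |x - 2/1| = |85*1 - 2*44|/(44*1) = 3/44, and |x - 9/5| = |85*5 - 9*44|/(44*5) = 29/220.
Cross-multiplying, 3*220 = 660 < 1276 = 29*44, so 3/44 is smaller: the convergent 2/1 is closer to x than 9/5.

2/1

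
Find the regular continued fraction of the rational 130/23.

[5; 1, 1, 1, 7]

Run the Euclidean algorithm on 130 and 23; the successive quotients are the partial quotients a_0, a_1, ... (each step inverts the fractional part left over by the previous one):
  130 = 5*23 + 15, so a_0 = 5.
  23 = 1*15 + 8, so a_1 = 1.
  15 = 1*8 + 7, so a_2 = 1.
  8 = 1*7 + 1, so a_3 = 1.
  7 = 7*1 + 0, so a_4 = 7.
The remainder reaches 0 after 5 divisions, so the expansion has 5 partial quotients, read off in order.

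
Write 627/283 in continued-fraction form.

[2; 4, 1, 1, 1, 3, 2, 2]

Run the Euclidean algorithm on 627 and 283; the successive quotients are the partial quotients a_0, a_1, ... (each step inverts the fractional part left over by the previous one):
  627 = 2*283 + 61, so a_0 = 2.
  283 = 4*61 + 39, so a_1 = 4.
  61 = 1*39 + 22, so a_2 = 1.
  39 = 1*22 + 17, so a_3 = 1.
  22 = 1*17 + 5, so a_4 = 1.
  17 = 3*5 + 2, so a_5 = 3.
  5 = 2*2 + 1, so a_6 = 2.
  2 = 2*1 + 0, so a_7 = 2.
The remainder reaches 0 after 8 divisions, so the expansion has 8 partial quotients, read off in order.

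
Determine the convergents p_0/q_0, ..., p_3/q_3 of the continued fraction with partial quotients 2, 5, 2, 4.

Using the convergent recurrence p_i = a_i*p_{i-1} + p_{i-2}, q_i = a_i*q_{i-1} + q_{i-2} with p_{-2}=0, p_{-1}=1, q_{-2}=1, q_{-1}=0:
  i=0: a_0=2, p_0 = 2*1 + 0 = 2, q_0 = 2*0 + 1 = 1.
  i=1: a_1=5, p_1 = 5*2 + 1 = 11, q_1 = 5*1 + 0 = 5.
  i=2: a_2=2, p_2 = 2*11 + 2 = 24, q_2 = 2*5 + 1 = 11.
  i=3: a_3=4, p_3 = 4*24 + 11 = 107, q_3 = 4*11 + 5 = 49.

2/1, 11/5, 24/11, 107/49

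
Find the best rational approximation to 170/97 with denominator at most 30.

7/4

Expand x = 170/97 as a continued fraction with the Euclidean algorithm:
  170 = 1*97 + 73, so a_0 = 1.
  97 = 1*73 + 24, so a_1 = 1.
  73 = 3*24 + 1, so a_2 = 3.
  24 = 24*1 + 0, so a_3 = 24.
so x = [1; 1, 3, 24].
Convergents (p_i = a_i*p_{i-1} + p_{i-2}, q_i = a_i*q_{i-1} + q_{i-2} with p_{-2}=0, p_{-1}=1, q_{-2}=1, q_{-1}=0), until the denominator exceeds 30:
  i=0: a_0=1, p_0 = 1*1 + 0 = 1, q_0 = 1*0 + 1 = 1.
  i=1: a_1=1, p_1 = 1*1 + 1 = 2, q_1 = 1*1 + 0 = 1.
  i=2: a_2=3, p_2 = 3*2 + 1 = 7, q_2 = 3*1 + 1 = 4.
  i=3: a_3=24, p_3 = 24*7 + 2 = 170, q_3 = 24*4 + 1 = 97.
q_3 = 97 > 30, so the last convergent with denominator <= 30 is p_2/q_2 = 7/4.
The closest fraction with denominator <= 30 is either p_2/q_2 or the intermediate fraction (k*p_2 + p_1)/(k*q_2 + q_1) with the largest k >= 1 whose denominator stays <= 30; these approach x as k grows, and every other convergent or intermediate fraction in range is farther away.
Largest k: floor((30 - q_1)/q_2) = floor((30 - 1)/4) = 7.
That gives (7*7 + 2)/(7*4 + 1) = 51/29.
Compare the errors: |x - 7/4| = |170*4 - 7*97|/(97*4) = 1/388, and |x - 51/29| = |170*29 - 51*97|/(97*29) = 17/2813.
Cross-multiplying, 1*2813 = 2813 < 6596 = 17*388, so 1/388 is smaller: the convergent 7/4 is closer to x than 51/29.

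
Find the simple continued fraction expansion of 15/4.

Run the Euclidean algorithm on 15 and 4; the successive quotients are the partial quotients a_0, a_1, ... (each step inverts the fractional part left over by the previous one):
  15 = 3*4 + 3, so a_0 = 3.
  4 = 1*3 + 1, so a_1 = 1.
  3 = 3*1 + 0, so a_2 = 3.
The remainder reaches 0 after 3 divisions, so the expansion has 3 partial quotients, read off in order.

[3; 1, 3]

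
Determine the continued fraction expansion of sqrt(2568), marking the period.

Write x_i = (sqrt(2568) + m_i)/d_i with (m_0, d_0) = (0, 1). a_0 = floor(sqrt(2568)) = 50, since 50^2 = 2500 <= 2568 < 2601 = 51^2.
Iterate m_{i+1} = d_i*a_i - m_i, d_{i+1} = (2568 - m_{i+1}^2)/d_i, a_{i+1} = floor((a_0 + m_{i+1})/d_{i+1}):
  m_1 = 1*50 - 0 = 50, d_1 = (2568 - 50^2)/1 = 68/1 = 68, a_1 = floor((50 + 50)/68) = 1.
  m_2 = 68*1 - 50 = 18, d_2 = (2568 - 18^2)/68 = 2244/68 = 33, a_2 = floor((50 + 18)/33) = 2.
  m_3 = 33*2 - 18 = 48, d_3 = (2568 - 48^2)/33 = 264/33 = 8, a_3 = floor((50 + 48)/8) = 12.
  m_4 = 8*12 - 48 = 48, d_4 = (2568 - 48^2)/8 = 264/8 = 33, a_4 = floor((50 + 48)/33) = 2.
  m_5 = 33*2 - 48 = 18, d_5 = (2568 - 18^2)/33 = 2244/33 = 68, a_5 = floor((50 + 18)/68) = 1.
  m_6 = 68*1 - 18 = 50, d_6 = (2568 - 50^2)/68 = 68/68 = 1, a_6 = floor((50 + 50)/1) = 100.
  m_7 = 1*100 - 50 = 50, d_7 = (2568 - 50^2)/1 = 68/1 = 68: (m_7, d_7) = (m_1, d_1) = (50, 68), so from here the quotients repeat a_1, ..., a_6; the period length is 6.
Hence the expansion of sqrt(2568) is a_0 = 50 followed by the repeating block 1, 2, 12, 2, 1, 100 (period 6).

[50; (1, 2, 12, 2, 1, 100)]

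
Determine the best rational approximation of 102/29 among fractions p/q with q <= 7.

Expand x = 102/29 as a continued fraction with the Euclidean algorithm:
  102 = 3*29 + 15, so a_0 = 3.
  29 = 1*15 + 14, so a_1 = 1.
  15 = 1*14 + 1, so a_2 = 1.
  14 = 14*1 + 0, so a_3 = 14.
so x = [3; 1, 1, 14].
Convergents (p_i = a_i*p_{i-1} + p_{i-2}, q_i = a_i*q_{i-1} + q_{i-2} with p_{-2}=0, p_{-1}=1, q_{-2}=1, q_{-1}=0), until the denominator exceeds 7:
  i=0: a_0=3, p_0 = 3*1 + 0 = 3, q_0 = 3*0 + 1 = 1.
  i=1: a_1=1, p_1 = 1*3 + 1 = 4, q_1 = 1*1 + 0 = 1.
  i=2: a_2=1, p_2 = 1*4 + 3 = 7, q_2 = 1*1 + 1 = 2.
  i=3: a_3=14, p_3 = 14*7 + 4 = 102, q_3 = 14*2 + 1 = 29.
q_3 = 29 > 7, so the last convergent with denominator <= 7 is p_2/q_2 = 7/2.
The closest fraction with denominator <= 7 is either p_2/q_2 or the intermediate fraction (k*p_2 + p_1)/(k*q_2 + q_1) with the largest k >= 1 whose denominator stays <= 7; these approach x as k grows, and every other convergent or intermediate fraction in range is farther away.
Largest k: floor((7 - q_1)/q_2) = floor((7 - 1)/2) = 3.
That gives (3*7 + 4)/(3*2 + 1) = 25/7.
Compare the errors: |x - 7/2| = |102*2 - 7*29|/(29*2) = 1/58, and |x - 25/7| = |102*7 - 25*29|/(29*7) = 11/203.
Cross-multiplying, 1*203 = 203 < 638 = 11*58, so 1/58 is smaller: the convergent 7/2 is closer to x than 25/7.

7/2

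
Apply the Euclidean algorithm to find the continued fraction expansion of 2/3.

[0; 1, 2]

Run the Euclidean algorithm on 2 and 3; the successive quotients are the partial quotients a_0, a_1, ... (each step inverts the fractional part left over by the previous one):
  2 = 0*3 + 2, so a_0 = 0.
  3 = 1*2 + 1, so a_1 = 1.
  2 = 2*1 + 0, so a_2 = 2.
The remainder reaches 0 after 3 divisions, so the expansion has 3 partial quotients, read off in order.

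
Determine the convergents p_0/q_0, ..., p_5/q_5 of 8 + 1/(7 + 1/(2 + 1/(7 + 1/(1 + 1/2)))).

Using the convergent recurrence p_i = a_i*p_{i-1} + p_{i-2}, q_i = a_i*q_{i-1} + q_{i-2} with p_{-2}=0, p_{-1}=1, q_{-2}=1, q_{-1}=0:
  i=0: a_0=8, p_0 = 8*1 + 0 = 8, q_0 = 8*0 + 1 = 1.
  i=1: a_1=7, p_1 = 7*8 + 1 = 57, q_1 = 7*1 + 0 = 7.
  i=2: a_2=2, p_2 = 2*57 + 8 = 122, q_2 = 2*7 + 1 = 15.
  i=3: a_3=7, p_3 = 7*122 + 57 = 911, q_3 = 7*15 + 7 = 112.
  i=4: a_4=1, p_4 = 1*911 + 122 = 1033, q_4 = 1*112 + 15 = 127.
  i=5: a_5=2, p_5 = 2*1033 + 911 = 2977, q_5 = 2*127 + 112 = 366.

8/1, 57/7, 122/15, 911/112, 1033/127, 2977/366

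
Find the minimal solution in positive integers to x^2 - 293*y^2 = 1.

(x, y) = (12320649, 719780)

First expand sqrt(293) as a continued fraction. With x_i = (sqrt(293) + m_i)/d_i and (m_0, d_0) = (0, 1): a_0 = floor(sqrt(293)) = 17, since 17^2 = 289 <= 293 < 324 = 18^2.
Iterate m_{i+1} = d_i*a_i - m_i, d_{i+1} = (293 - m_{i+1}^2)/d_i, a_{i+1} = floor((a_0 + m_{i+1})/d_{i+1}):
  m_1 = 1*17 - 0 = 17, d_1 = (293 - 17^2)/1 = 4/1 = 4, a_1 = floor((17 + 17)/4) = 8.
  m_2 = 4*8 - 17 = 15, d_2 = (293 - 15^2)/4 = 68/4 = 17, a_2 = floor((17 + 15)/17) = 1.
  m_3 = 17*1 - 15 = 2, d_3 = (293 - 2^2)/17 = 289/17 = 17, a_3 = floor((17 + 2)/17) = 1.
  m_4 = 17*1 - 2 = 15, d_4 = (293 - 15^2)/17 = 68/17 = 4, a_4 = floor((17 + 15)/4) = 8.
  m_5 = 4*8 - 15 = 17, d_5 = (293 - 17^2)/4 = 4/4 = 1, a_5 = floor((17 + 17)/1) = 34.
  m_6 = 1*34 - 17 = 17, d_6 = (293 - 17^2)/1 = 4/1 = 4: (m_6, d_6) = (m_1, d_1) = (17, 4), so from here the quotients repeat a_1, ..., a_5; the period length is 5.
So sqrt(293) = [17; (8, 1, 1, 8, 34)] with period length k = 5.
k is odd, so (p_{k-1}, q_{k-1}) only solves x^2 - 293y^2 = -1 and the fundamental solution of x^2 - 293y^2 = 1 is (p_{2k-1}, q_{2k-1}) = (p_9, q_9); compute convergents through index 9, running through the period twice.
Convergents (p_i = a_i*p_{i-1} + p_{i-2}, q_i = a_i*q_{i-1} + q_{i-2} with p_{-2}=0, p_{-1}=1, q_{-2}=1, q_{-1}=0):
  i=0: a_0=17, p_0 = 17*1 + 0 = 17, q_0 = 17*0 + 1 = 1.
  i=1: a_1=8, p_1 = 8*17 + 1 = 137, q_1 = 8*1 + 0 = 8.
  i=2: a_2=1, p_2 = 1*137 + 17 = 154, q_2 = 1*8 + 1 = 9.
  i=3: a_3=1, p_3 = 1*154 + 137 = 291, q_3 = 1*9 + 8 = 17.
  i=4: a_4=8, p_4 = 8*291 + 154 = 2482, q_4 = 8*17 + 9 = 145.
  i=5: a_5=34, p_5 = 34*2482 + 291 = 84679, q_5 = 34*145 + 17 = 4947.
  i=6: a_6=8, p_6 = 8*84679 + 2482 = 679914, q_6 = 8*4947 + 145 = 39721.
  i=7: a_7=1, p_7 = 1*679914 + 84679 = 764593, q_7 = 1*39721 + 4947 = 44668.
  i=8: a_8=1, p_8 = 1*764593 + 679914 = 1444507, q_8 = 1*44668 + 39721 = 84389.
  i=9: a_9=8, p_9 = 8*1444507 + 764593 = 12320649, q_9 = 8*84389 + 44668 = 719780.
Indeed p_4^2 - 293*q_4^2 = 6160324 - 6160325 = -1, not +1.
Check: 12320649^2 - 293*719780^2 = 151798391781201 - 151798391781200 = 1, so (x, y) = (12320649, 719780) solves the equation, and by the theorem it is the least positive solution.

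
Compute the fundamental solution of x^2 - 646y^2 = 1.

First expand sqrt(646) as a continued fraction. With x_i = (sqrt(646) + m_i)/d_i and (m_0, d_0) = (0, 1): a_0 = floor(sqrt(646)) = 25, since 25^2 = 625 <= 646 < 676 = 26^2.
Iterate m_{i+1} = d_i*a_i - m_i, d_{i+1} = (646 - m_{i+1}^2)/d_i, a_{i+1} = floor((a_0 + m_{i+1})/d_{i+1}):
  m_1 = 1*25 - 0 = 25, d_1 = (646 - 25^2)/1 = 21/1 = 21, a_1 = floor((25 + 25)/21) = 2.
  m_2 = 21*2 - 25 = 17, d_2 = (646 - 17^2)/21 = 357/21 = 17, a_2 = floor((25 + 17)/17) = 2.
  m_3 = 17*2 - 17 = 17, d_3 = (646 - 17^2)/17 = 357/17 = 21, a_3 = floor((25 + 17)/21) = 2.
  m_4 = 21*2 - 17 = 25, d_4 = (646 - 25^2)/21 = 21/21 = 1, a_4 = floor((25 + 25)/1) = 50.
  m_5 = 1*50 - 25 = 25, d_5 = (646 - 25^2)/1 = 21/1 = 21: (m_5, d_5) = (m_1, d_1) = (25, 21), so from here the quotients repeat a_1, ..., a_4; the period length is 4.
So sqrt(646) = [25; (2, 2, 2, 50)] with period length k = 4.
k is even, so the fundamental solution of x^2 - 646y^2 = 1 is (p_{k-1}, q_{k-1}) = (p_3, q_3); compute convergents through index 3.
Convergents (p_i = a_i*p_{i-1} + p_{i-2}, q_i = a_i*q_{i-1} + q_{i-2} with p_{-2}=0, p_{-1}=1, q_{-2}=1, q_{-1}=0):
  i=0: a_0=25, p_0 = 25*1 + 0 = 25, q_0 = 25*0 + 1 = 1.
  i=1: a_1=2, p_1 = 2*25 + 1 = 51, q_1 = 2*1 + 0 = 2.
  i=2: a_2=2, p_2 = 2*51 + 25 = 127, q_2 = 2*2 + 1 = 5.
  i=3: a_3=2, p_3 = 2*127 + 51 = 305, q_3 = 2*5 + 2 = 12.
Check: 305^2 - 646*12^2 = 93025 - 93024 = 1, so (x, y) = (305, 12) solves the equation, and by the theorem it is the least positive solution.

(x, y) = (305, 12)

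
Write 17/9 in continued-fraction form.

[1; 1, 8]

Run the Euclidean algorithm on 17 and 9; the successive quotients are the partial quotients a_0, a_1, ... (each step inverts the fractional part left over by the previous one):
  17 = 1*9 + 8, so a_0 = 1.
  9 = 1*8 + 1, so a_1 = 1.
  8 = 8*1 + 0, so a_2 = 8.
The remainder reaches 0 after 3 divisions, so the expansion has 3 partial quotients, read off in order.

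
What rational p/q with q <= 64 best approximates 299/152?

Expand x = 299/152 as a continued fraction with the Euclidean algorithm:
  299 = 1*152 + 147, so a_0 = 1.
  152 = 1*147 + 5, so a_1 = 1.
  147 = 29*5 + 2, so a_2 = 29.
  5 = 2*2 + 1, so a_3 = 2.
  2 = 2*1 + 0, so a_4 = 2.
so x = [1; 1, 29, 2, 2].
Convergents (p_i = a_i*p_{i-1} + p_{i-2}, q_i = a_i*q_{i-1} + q_{i-2} with p_{-2}=0, p_{-1}=1, q_{-2}=1, q_{-1}=0), until the denominator exceeds 64:
  i=0: a_0=1, p_0 = 1*1 + 0 = 1, q_0 = 1*0 + 1 = 1.
  i=1: a_1=1, p_1 = 1*1 + 1 = 2, q_1 = 1*1 + 0 = 1.
  i=2: a_2=29, p_2 = 29*2 + 1 = 59, q_2 = 29*1 + 1 = 30.
  i=3: a_3=2, p_3 = 2*59 + 2 = 120, q_3 = 2*30 + 1 = 61.
  i=4: a_4=2, p_4 = 2*120 + 59 = 299, q_4 = 2*61 + 30 = 152.
q_4 = 152 > 64, so the last convergent with denominator <= 64 is p_3/q_3 = 120/61.
The closest fraction with denominator <= 64 is either p_3/q_3 or the intermediate fraction (k*p_3 + p_2)/(k*q_3 + q_2) with the largest k >= 1 whose denominator stays <= 64; these approach x as k grows, and every other convergent or intermediate fraction in range is farther away.
Largest k: floor((64 - q_2)/q_3) = floor((64 - 30)/61) = 0.
Since k = 0, no intermediate fraction beyond p_3/q_3 has denominator <= 64, so the convergent 120/61 is the closest (its error is |299*61 - 120*152|/(152*61) = 1/9272).

120/61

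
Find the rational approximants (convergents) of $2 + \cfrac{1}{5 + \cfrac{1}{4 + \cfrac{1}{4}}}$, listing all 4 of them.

Using the convergent recurrence p_i = a_i*p_{i-1} + p_{i-2}, q_i = a_i*q_{i-1} + q_{i-2} with p_{-2}=0, p_{-1}=1, q_{-2}=1, q_{-1}=0:
  i=0: a_0=2, p_0 = 2*1 + 0 = 2, q_0 = 2*0 + 1 = 1.
  i=1: a_1=5, p_1 = 5*2 + 1 = 11, q_1 = 5*1 + 0 = 5.
  i=2: a_2=4, p_2 = 4*11 + 2 = 46, q_2 = 4*5 + 1 = 21.
  i=3: a_3=4, p_3 = 4*46 + 11 = 195, q_3 = 4*21 + 5 = 89.

2/1, 11/5, 46/21, 195/89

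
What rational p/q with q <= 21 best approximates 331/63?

Expand x = 331/63 as a continued fraction with the Euclidean algorithm:
  331 = 5*63 + 16, so a_0 = 5.
  63 = 3*16 + 15, so a_1 = 3.
  16 = 1*15 + 1, so a_2 = 1.
  15 = 15*1 + 0, so a_3 = 15.
so x = [5; 3, 1, 15].
Convergents (p_i = a_i*p_{i-1} + p_{i-2}, q_i = a_i*q_{i-1} + q_{i-2} with p_{-2}=0, p_{-1}=1, q_{-2}=1, q_{-1}=0), until the denominator exceeds 21:
  i=0: a_0=5, p_0 = 5*1 + 0 = 5, q_0 = 5*0 + 1 = 1.
  i=1: a_1=3, p_1 = 3*5 + 1 = 16, q_1 = 3*1 + 0 = 3.
  i=2: a_2=1, p_2 = 1*16 + 5 = 21, q_2 = 1*3 + 1 = 4.
  i=3: a_3=15, p_3 = 15*21 + 16 = 331, q_3 = 15*4 + 3 = 63.
q_3 = 63 > 21, so the last convergent with denominator <= 21 is p_2/q_2 = 21/4.
The closest fraction with denominator <= 21 is either p_2/q_2 or the intermediate fraction (k*p_2 + p_1)/(k*q_2 + q_1) with the largest k >= 1 whose denominator stays <= 21; these approach x as k grows, and every other convergent or intermediate fraction in range is farther away.
Largest k: floor((21 - q_1)/q_2) = floor((21 - 3)/4) = 4.
That gives (4*21 + 16)/(4*4 + 3) = 100/19.
Compare the errors: |x - 21/4| = |331*4 - 21*63|/(63*4) = 1/252, and |x - 100/19| = |331*19 - 100*63|/(63*19) = 11/1197.
Cross-multiplying, 1*1197 = 1197 < 2772 = 11*252, so 1/252 is smaller: the convergent 21/4 is closer to x than 100/19.

21/4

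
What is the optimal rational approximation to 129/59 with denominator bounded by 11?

24/11

Expand x = 129/59 as a continued fraction with the Euclidean algorithm:
  129 = 2*59 + 11, so a_0 = 2.
  59 = 5*11 + 4, so a_1 = 5.
  11 = 2*4 + 3, so a_2 = 2.
  4 = 1*3 + 1, so a_3 = 1.
  3 = 3*1 + 0, so a_4 = 3.
so x = [2; 5, 2, 1, 3].
Convergents (p_i = a_i*p_{i-1} + p_{i-2}, q_i = a_i*q_{i-1} + q_{i-2} with p_{-2}=0, p_{-1}=1, q_{-2}=1, q_{-1}=0), until the denominator exceeds 11:
  i=0: a_0=2, p_0 = 2*1 + 0 = 2, q_0 = 2*0 + 1 = 1.
  i=1: a_1=5, p_1 = 5*2 + 1 = 11, q_1 = 5*1 + 0 = 5.
  i=2: a_2=2, p_2 = 2*11 + 2 = 24, q_2 = 2*5 + 1 = 11.
  i=3: a_3=1, p_3 = 1*24 + 11 = 35, q_3 = 1*11 + 5 = 16.
q_3 = 16 > 11, so the last convergent with denominator <= 11 is p_2/q_2 = 24/11.
The closest fraction with denominator <= 11 is either p_2/q_2 or the intermediate fraction (k*p_2 + p_1)/(k*q_2 + q_1) with the largest k >= 1 whose denominator stays <= 11; these approach x as k grows, and every other convergent or intermediate fraction in range is farther away.
Largest k: floor((11 - q_1)/q_2) = floor((11 - 5)/11) = 0.
Since k = 0, no intermediate fraction beyond p_2/q_2 has denominator <= 11, so the convergent 24/11 is the closest (its error is |129*11 - 24*59|/(59*11) = 3/649).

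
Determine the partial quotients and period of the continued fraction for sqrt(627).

[25; (25, 50)]

Write x_i = (sqrt(627) + m_i)/d_i with (m_0, d_0) = (0, 1). a_0 = floor(sqrt(627)) = 25, since 25^2 = 625 <= 627 < 676 = 26^2.
Iterate m_{i+1} = d_i*a_i - m_i, d_{i+1} = (627 - m_{i+1}^2)/d_i, a_{i+1} = floor((a_0 + m_{i+1})/d_{i+1}):
  m_1 = 1*25 - 0 = 25, d_1 = (627 - 25^2)/1 = 2/1 = 2, a_1 = floor((25 + 25)/2) = 25.
  m_2 = 2*25 - 25 = 25, d_2 = (627 - 25^2)/2 = 2/2 = 1, a_2 = floor((25 + 25)/1) = 50.
  m_3 = 1*50 - 25 = 25, d_3 = (627 - 25^2)/1 = 2/1 = 2: (m_3, d_3) = (m_1, d_1) = (25, 2), so from here the quotients repeat a_1, a_2; the period length is 2.
Hence the expansion of sqrt(627) is a_0 = 25 followed by the repeating block 25, 50 (period 2).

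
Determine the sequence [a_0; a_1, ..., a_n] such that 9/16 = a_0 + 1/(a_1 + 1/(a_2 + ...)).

Run the Euclidean algorithm on 9 and 16; the successive quotients are the partial quotients a_0, a_1, ... (each step inverts the fractional part left over by the previous one):
  9 = 0*16 + 9, so a_0 = 0.
  16 = 1*9 + 7, so a_1 = 1.
  9 = 1*7 + 2, so a_2 = 1.
  7 = 3*2 + 1, so a_3 = 3.
  2 = 2*1 + 0, so a_4 = 2.
The remainder reaches 0 after 5 divisions, so the expansion has 5 partial quotients, read off in order.

[0; 1, 1, 3, 2]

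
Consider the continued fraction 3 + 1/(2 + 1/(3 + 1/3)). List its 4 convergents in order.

3/1, 7/2, 24/7, 79/23

Using the convergent recurrence p_i = a_i*p_{i-1} + p_{i-2}, q_i = a_i*q_{i-1} + q_{i-2} with p_{-2}=0, p_{-1}=1, q_{-2}=1, q_{-1}=0:
  i=0: a_0=3, p_0 = 3*1 + 0 = 3, q_0 = 3*0 + 1 = 1.
  i=1: a_1=2, p_1 = 2*3 + 1 = 7, q_1 = 2*1 + 0 = 2.
  i=2: a_2=3, p_2 = 3*7 + 3 = 24, q_2 = 3*2 + 1 = 7.
  i=3: a_3=3, p_3 = 3*24 + 7 = 79, q_3 = 3*7 + 2 = 23.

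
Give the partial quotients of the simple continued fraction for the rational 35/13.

Run the Euclidean algorithm on 35 and 13; the successive quotients are the partial quotients a_0, a_1, ... (each step inverts the fractional part left over by the previous one):
  35 = 2*13 + 9, so a_0 = 2.
  13 = 1*9 + 4, so a_1 = 1.
  9 = 2*4 + 1, so a_2 = 2.
  4 = 4*1 + 0, so a_3 = 4.
The remainder reaches 0 after 4 divisions, so the expansion has 4 partial quotients, read off in order.

[2; 1, 2, 4]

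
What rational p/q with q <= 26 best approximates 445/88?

91/18

Expand x = 445/88 as a continued fraction with the Euclidean algorithm:
  445 = 5*88 + 5, so a_0 = 5.
  88 = 17*5 + 3, so a_1 = 17.
  5 = 1*3 + 2, so a_2 = 1.
  3 = 1*2 + 1, so a_3 = 1.
  2 = 2*1 + 0, so a_4 = 2.
so x = [5; 17, 1, 1, 2].
Convergents (p_i = a_i*p_{i-1} + p_{i-2}, q_i = a_i*q_{i-1} + q_{i-2} with p_{-2}=0, p_{-1}=1, q_{-2}=1, q_{-1}=0), until the denominator exceeds 26:
  i=0: a_0=5, p_0 = 5*1 + 0 = 5, q_0 = 5*0 + 1 = 1.
  i=1: a_1=17, p_1 = 17*5 + 1 = 86, q_1 = 17*1 + 0 = 17.
  i=2: a_2=1, p_2 = 1*86 + 5 = 91, q_2 = 1*17 + 1 = 18.
  i=3: a_3=1, p_3 = 1*91 + 86 = 177, q_3 = 1*18 + 17 = 35.
q_3 = 35 > 26, so the last convergent with denominator <= 26 is p_2/q_2 = 91/18.
The closest fraction with denominator <= 26 is either p_2/q_2 or the intermediate fraction (k*p_2 + p_1)/(k*q_2 + q_1) with the largest k >= 1 whose denominator stays <= 26; these approach x as k grows, and every other convergent or intermediate fraction in range is farther away.
Largest k: floor((26 - q_1)/q_2) = floor((26 - 17)/18) = 0.
Since k = 0, no intermediate fraction beyond p_2/q_2 has denominator <= 26, so the convergent 91/18 is the closest (its error is |445*18 - 91*88|/(88*18) = 2/1584).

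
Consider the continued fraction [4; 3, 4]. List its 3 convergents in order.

Using the convergent recurrence p_i = a_i*p_{i-1} + p_{i-2}, q_i = a_i*q_{i-1} + q_{i-2} with p_{-2}=0, p_{-1}=1, q_{-2}=1, q_{-1}=0:
  i=0: a_0=4, p_0 = 4*1 + 0 = 4, q_0 = 4*0 + 1 = 1.
  i=1: a_1=3, p_1 = 3*4 + 1 = 13, q_1 = 3*1 + 0 = 3.
  i=2: a_2=4, p_2 = 4*13 + 4 = 56, q_2 = 4*3 + 1 = 13.

4/1, 13/3, 56/13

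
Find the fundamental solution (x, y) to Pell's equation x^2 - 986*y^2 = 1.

First expand sqrt(986) as a continued fraction. With x_i = (sqrt(986) + m_i)/d_i and (m_0, d_0) = (0, 1): a_0 = floor(sqrt(986)) = 31, since 31^2 = 961 <= 986 < 1024 = 32^2.
Iterate m_{i+1} = d_i*a_i - m_i, d_{i+1} = (986 - m_{i+1}^2)/d_i, a_{i+1} = floor((a_0 + m_{i+1})/d_{i+1}):
  m_1 = 1*31 - 0 = 31, d_1 = (986 - 31^2)/1 = 25/1 = 25, a_1 = floor((31 + 31)/25) = 2.
  m_2 = 25*2 - 31 = 19, d_2 = (986 - 19^2)/25 = 625/25 = 25, a_2 = floor((31 + 19)/25) = 2.
  m_3 = 25*2 - 19 = 31, d_3 = (986 - 31^2)/25 = 25/25 = 1, a_3 = floor((31 + 31)/1) = 62.
  m_4 = 1*62 - 31 = 31, d_4 = (986 - 31^2)/1 = 25/1 = 25: (m_4, d_4) = (m_1, d_1) = (31, 25), so from here the quotients repeat a_1, ..., a_3; the period length is 3.
So sqrt(986) = [31; (2, 2, 62)] with period length k = 3.
k is odd, so (p_{k-1}, q_{k-1}) only solves x^2 - 986y^2 = -1 and the fundamental solution of x^2 - 986y^2 = 1 is (p_{2k-1}, q_{2k-1}) = (p_5, q_5); compute convergents through index 5, running through the period twice.
Convergents (p_i = a_i*p_{i-1} + p_{i-2}, q_i = a_i*q_{i-1} + q_{i-2} with p_{-2}=0, p_{-1}=1, q_{-2}=1, q_{-1}=0):
  i=0: a_0=31, p_0 = 31*1 + 0 = 31, q_0 = 31*0 + 1 = 1.
  i=1: a_1=2, p_1 = 2*31 + 1 = 63, q_1 = 2*1 + 0 = 2.
  i=2: a_2=2, p_2 = 2*63 + 31 = 157, q_2 = 2*2 + 1 = 5.
  i=3: a_3=62, p_3 = 62*157 + 63 = 9797, q_3 = 62*5 + 2 = 312.
  i=4: a_4=2, p_4 = 2*9797 + 157 = 19751, q_4 = 2*312 + 5 = 629.
  i=5: a_5=2, p_5 = 2*19751 + 9797 = 49299, q_5 = 2*629 + 312 = 1570.
Indeed p_2^2 - 986*q_2^2 = 24649 - 24650 = -1, not +1.
Check: 49299^2 - 986*1570^2 = 2430391401 - 2430391400 = 1, so (x, y) = (49299, 1570) solves the equation, and by the theorem it is the least positive solution.

(x, y) = (49299, 1570)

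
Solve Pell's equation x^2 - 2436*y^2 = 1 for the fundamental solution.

First expand sqrt(2436) as a continued fraction. With x_i = (sqrt(2436) + m_i)/d_i and (m_0, d_0) = (0, 1): a_0 = floor(sqrt(2436)) = 49, since 49^2 = 2401 <= 2436 < 2500 = 50^2.
Iterate m_{i+1} = d_i*a_i - m_i, d_{i+1} = (2436 - m_{i+1}^2)/d_i, a_{i+1} = floor((a_0 + m_{i+1})/d_{i+1}):
  m_1 = 1*49 - 0 = 49, d_1 = (2436 - 49^2)/1 = 35/1 = 35, a_1 = floor((49 + 49)/35) = 2.
  m_2 = 35*2 - 49 = 21, d_2 = (2436 - 21^2)/35 = 1995/35 = 57, a_2 = floor((49 + 21)/57) = 1.
  m_3 = 57*1 - 21 = 36, d_3 = (2436 - 36^2)/57 = 1140/57 = 20, a_3 = floor((49 + 36)/20) = 4.
  m_4 = 20*4 - 36 = 44, d_4 = (2436 - 44^2)/20 = 500/20 = 25, a_4 = floor((49 + 44)/25) = 3.
  m_5 = 25*3 - 44 = 31, d_5 = (2436 - 31^2)/25 = 1475/25 = 59, a_5 = floor((49 + 31)/59) = 1.
  m_6 = 59*1 - 31 = 28, d_6 = (2436 - 28^2)/59 = 1652/59 = 28, a_6 = floor((49 + 28)/28) = 2.
  m_7 = 28*2 - 28 = 28, d_7 = (2436 - 28^2)/28 = 1652/28 = 59, a_7 = floor((49 + 28)/59) = 1.
  m_8 = 59*1 - 28 = 31, d_8 = (2436 - 31^2)/59 = 1475/59 = 25, a_8 = floor((49 + 31)/25) = 3.
  m_9 = 25*3 - 31 = 44, d_9 = (2436 - 44^2)/25 = 500/25 = 20, a_9 = floor((49 + 44)/20) = 4.
  m_10 = 20*4 - 44 = 36, d_10 = (2436 - 36^2)/20 = 1140/20 = 57, a_10 = floor((49 + 36)/57) = 1.
  m_11 = 57*1 - 36 = 21, d_11 = (2436 - 21^2)/57 = 1995/57 = 35, a_11 = floor((49 + 21)/35) = 2.
  m_12 = 35*2 - 21 = 49, d_12 = (2436 - 49^2)/35 = 35/35 = 1, a_12 = floor((49 + 49)/1) = 98.
  m_13 = 1*98 - 49 = 49, d_13 = (2436 - 49^2)/1 = 35/1 = 35: (m_13, d_13) = (m_1, d_1) = (49, 35), so from here the quotients repeat a_1, ..., a_12; the period length is 12.
So sqrt(2436) = [49; (2, 1, 4, 3, 1, 2, 1, 3, 4, 1, 2, 98)] with period length k = 12.
k is even, so the fundamental solution of x^2 - 2436y^2 = 1 is (p_{k-1}, q_{k-1}) = (p_11, q_11); compute convergents through index 11.
Convergents (p_i = a_i*p_{i-1} + p_{i-2}, q_i = a_i*q_{i-1} + q_{i-2} with p_{-2}=0, p_{-1}=1, q_{-2}=1, q_{-1}=0):
  i=0: a_0=49, p_0 = 49*1 + 0 = 49, q_0 = 49*0 + 1 = 1.
  i=1: a_1=2, p_1 = 2*49 + 1 = 99, q_1 = 2*1 + 0 = 2.
  i=2: a_2=1, p_2 = 1*99 + 49 = 148, q_2 = 1*2 + 1 = 3.
  i=3: a_3=4, p_3 = 4*148 + 99 = 691, q_3 = 4*3 + 2 = 14.
  i=4: a_4=3, p_4 = 3*691 + 148 = 2221, q_4 = 3*14 + 3 = 45.
  i=5: a_5=1, p_5 = 1*2221 + 691 = 2912, q_5 = 1*45 + 14 = 59.
  i=6: a_6=2, p_6 = 2*2912 + 2221 = 8045, q_6 = 2*59 + 45 = 163.
  i=7: a_7=1, p_7 = 1*8045 + 2912 = 10957, q_7 = 1*163 + 59 = 222.
  i=8: a_8=3, p_8 = 3*10957 + 8045 = 40916, q_8 = 3*222 + 163 = 829.
  i=9: a_9=4, p_9 = 4*40916 + 10957 = 174621, q_9 = 4*829 + 222 = 3538.
  i=10: a_10=1, p_10 = 1*174621 + 40916 = 215537, q_10 = 1*3538 + 829 = 4367.
  i=11: a_11=2, p_11 = 2*215537 + 174621 = 605695, q_11 = 2*4367 + 3538 = 12272.
Check: 605695^2 - 2436*12272^2 = 366866433025 - 366866433024 = 1, so (x, y) = (605695, 12272) solves the equation, and by the theorem it is the least positive solution.

(x, y) = (605695, 12272)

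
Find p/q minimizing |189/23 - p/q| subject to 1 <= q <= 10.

74/9

Expand x = 189/23 as a continued fraction with the Euclidean algorithm:
  189 = 8*23 + 5, so a_0 = 8.
  23 = 4*5 + 3, so a_1 = 4.
  5 = 1*3 + 2, so a_2 = 1.
  3 = 1*2 + 1, so a_3 = 1.
  2 = 2*1 + 0, so a_4 = 2.
so x = [8; 4, 1, 1, 2].
Convergents (p_i = a_i*p_{i-1} + p_{i-2}, q_i = a_i*q_{i-1} + q_{i-2} with p_{-2}=0, p_{-1}=1, q_{-2}=1, q_{-1}=0), until the denominator exceeds 10:
  i=0: a_0=8, p_0 = 8*1 + 0 = 8, q_0 = 8*0 + 1 = 1.
  i=1: a_1=4, p_1 = 4*8 + 1 = 33, q_1 = 4*1 + 0 = 4.
  i=2: a_2=1, p_2 = 1*33 + 8 = 41, q_2 = 1*4 + 1 = 5.
  i=3: a_3=1, p_3 = 1*41 + 33 = 74, q_3 = 1*5 + 4 = 9.
  i=4: a_4=2, p_4 = 2*74 + 41 = 189, q_4 = 2*9 + 5 = 23.
q_4 = 23 > 10, so the last convergent with denominator <= 10 is p_3/q_3 = 74/9.
The closest fraction with denominator <= 10 is either p_3/q_3 or the intermediate fraction (k*p_3 + p_2)/(k*q_3 + q_2) with the largest k >= 1 whose denominator stays <= 10; these approach x as k grows, and every other convergent or intermediate fraction in range is farther away.
Largest k: floor((10 - q_2)/q_3) = floor((10 - 5)/9) = 0.
Since k = 0, no intermediate fraction beyond p_3/q_3 has denominator <= 10, so the convergent 74/9 is the closest (its error is |189*9 - 74*23|/(23*9) = 1/207).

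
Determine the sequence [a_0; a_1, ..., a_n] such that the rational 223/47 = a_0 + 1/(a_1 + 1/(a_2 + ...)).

Run the Euclidean algorithm on 223 and 47; the successive quotients are the partial quotients a_0, a_1, ... (each step inverts the fractional part left over by the previous one):
  223 = 4*47 + 35, so a_0 = 4.
  47 = 1*35 + 12, so a_1 = 1.
  35 = 2*12 + 11, so a_2 = 2.
  12 = 1*11 + 1, so a_3 = 1.
  11 = 11*1 + 0, so a_4 = 11.
The remainder reaches 0 after 5 divisions, so the expansion has 5 partial quotients, read off in order.

[4; 1, 2, 1, 11]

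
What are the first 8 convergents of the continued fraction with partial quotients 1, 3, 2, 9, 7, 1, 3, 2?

Using the convergent recurrence p_i = a_i*p_{i-1} + p_{i-2}, q_i = a_i*q_{i-1} + q_{i-2} with p_{-2}=0, p_{-1}=1, q_{-2}=1, q_{-1}=0:
  i=0: a_0=1, p_0 = 1*1 + 0 = 1, q_0 = 1*0 + 1 = 1.
  i=1: a_1=3, p_1 = 3*1 + 1 = 4, q_1 = 3*1 + 0 = 3.
  i=2: a_2=2, p_2 = 2*4 + 1 = 9, q_2 = 2*3 + 1 = 7.
  i=3: a_3=9, p_3 = 9*9 + 4 = 85, q_3 = 9*7 + 3 = 66.
  i=4: a_4=7, p_4 = 7*85 + 9 = 604, q_4 = 7*66 + 7 = 469.
  i=5: a_5=1, p_5 = 1*604 + 85 = 689, q_5 = 1*469 + 66 = 535.
  i=6: a_6=3, p_6 = 3*689 + 604 = 2671, q_6 = 3*535 + 469 = 2074.
  i=7: a_7=2, p_7 = 2*2671 + 689 = 6031, q_7 = 2*2074 + 535 = 4683.

1/1, 4/3, 9/7, 85/66, 604/469, 689/535, 2671/2074, 6031/4683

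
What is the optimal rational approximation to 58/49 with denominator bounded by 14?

13/11

Expand x = 58/49 as a continued fraction with the Euclidean algorithm:
  58 = 1*49 + 9, so a_0 = 1.
  49 = 5*9 + 4, so a_1 = 5.
  9 = 2*4 + 1, so a_2 = 2.
  4 = 4*1 + 0, so a_3 = 4.
so x = [1; 5, 2, 4].
Convergents (p_i = a_i*p_{i-1} + p_{i-2}, q_i = a_i*q_{i-1} + q_{i-2} with p_{-2}=0, p_{-1}=1, q_{-2}=1, q_{-1}=0), until the denominator exceeds 14:
  i=0: a_0=1, p_0 = 1*1 + 0 = 1, q_0 = 1*0 + 1 = 1.
  i=1: a_1=5, p_1 = 5*1 + 1 = 6, q_1 = 5*1 + 0 = 5.
  i=2: a_2=2, p_2 = 2*6 + 1 = 13, q_2 = 2*5 + 1 = 11.
  i=3: a_3=4, p_3 = 4*13 + 6 = 58, q_3 = 4*11 + 5 = 49.
q_3 = 49 > 14, so the last convergent with denominator <= 14 is p_2/q_2 = 13/11.
The closest fraction with denominator <= 14 is either p_2/q_2 or the intermediate fraction (k*p_2 + p_1)/(k*q_2 + q_1) with the largest k >= 1 whose denominator stays <= 14; these approach x as k grows, and every other convergent or intermediate fraction in range is farther away.
Largest k: floor((14 - q_1)/q_2) = floor((14 - 5)/11) = 0.
Since k = 0, no intermediate fraction beyond p_2/q_2 has denominator <= 14, so the convergent 13/11 is the closest (its error is |58*11 - 13*49|/(49*11) = 1/539).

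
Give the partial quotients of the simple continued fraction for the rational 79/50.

Run the Euclidean algorithm on 79 and 50; the successive quotients are the partial quotients a_0, a_1, ... (each step inverts the fractional part left over by the previous one):
  79 = 1*50 + 29, so a_0 = 1.
  50 = 1*29 + 21, so a_1 = 1.
  29 = 1*21 + 8, so a_2 = 1.
  21 = 2*8 + 5, so a_3 = 2.
  8 = 1*5 + 3, so a_4 = 1.
  5 = 1*3 + 2, so a_5 = 1.
  3 = 1*2 + 1, so a_6 = 1.
  2 = 2*1 + 0, so a_7 = 2.
The remainder reaches 0 after 8 divisions, so the expansion has 8 partial quotients, read off in order.

[1; 1, 1, 2, 1, 1, 1, 2]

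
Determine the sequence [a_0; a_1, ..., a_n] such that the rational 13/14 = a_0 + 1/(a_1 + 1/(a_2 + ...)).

Run the Euclidean algorithm on 13 and 14; the successive quotients are the partial quotients a_0, a_1, ... (each step inverts the fractional part left over by the previous one):
  13 = 0*14 + 13, so a_0 = 0.
  14 = 1*13 + 1, so a_1 = 1.
  13 = 13*1 + 0, so a_2 = 13.
The remainder reaches 0 after 3 divisions, so the expansion has 3 partial quotients, read off in order.

[0; 1, 13]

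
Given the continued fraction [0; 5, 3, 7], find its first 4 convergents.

0/1, 1/5, 3/16, 22/117

Using the convergent recurrence p_i = a_i*p_{i-1} + p_{i-2}, q_i = a_i*q_{i-1} + q_{i-2} with p_{-2}=0, p_{-1}=1, q_{-2}=1, q_{-1}=0:
  i=0: a_0=0, p_0 = 0*1 + 0 = 0, q_0 = 0*0 + 1 = 1.
  i=1: a_1=5, p_1 = 5*0 + 1 = 1, q_1 = 5*1 + 0 = 5.
  i=2: a_2=3, p_2 = 3*1 + 0 = 3, q_2 = 3*5 + 1 = 16.
  i=3: a_3=7, p_3 = 7*3 + 1 = 22, q_3 = 7*16 + 5 = 117.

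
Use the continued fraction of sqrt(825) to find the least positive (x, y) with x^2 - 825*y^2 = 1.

First expand sqrt(825) as a continued fraction. With x_i = (sqrt(825) + m_i)/d_i and (m_0, d_0) = (0, 1): a_0 = floor(sqrt(825)) = 28, since 28^2 = 784 <= 825 < 841 = 29^2.
Iterate m_{i+1} = d_i*a_i - m_i, d_{i+1} = (825 - m_{i+1}^2)/d_i, a_{i+1} = floor((a_0 + m_{i+1})/d_{i+1}):
  m_1 = 1*28 - 0 = 28, d_1 = (825 - 28^2)/1 = 41/1 = 41, a_1 = floor((28 + 28)/41) = 1.
  m_2 = 41*1 - 28 = 13, d_2 = (825 - 13^2)/41 = 656/41 = 16, a_2 = floor((28 + 13)/16) = 2.
  m_3 = 16*2 - 13 = 19, d_3 = (825 - 19^2)/16 = 464/16 = 29, a_3 = floor((28 + 19)/29) = 1.
  m_4 = 29*1 - 19 = 10, d_4 = (825 - 10^2)/29 = 725/29 = 25, a_4 = floor((28 + 10)/25) = 1.
  m_5 = 25*1 - 10 = 15, d_5 = (825 - 15^2)/25 = 600/25 = 24, a_5 = floor((28 + 15)/24) = 1.
  m_6 = 24*1 - 15 = 9, d_6 = (825 - 9^2)/24 = 744/24 = 31, a_6 = floor((28 + 9)/31) = 1.
  m_7 = 31*1 - 9 = 22, d_7 = (825 - 22^2)/31 = 341/31 = 11, a_7 = floor((28 + 22)/11) = 4.
  m_8 = 11*4 - 22 = 22, d_8 = (825 - 22^2)/11 = 341/11 = 31, a_8 = floor((28 + 22)/31) = 1.
  m_9 = 31*1 - 22 = 9, d_9 = (825 - 9^2)/31 = 744/31 = 24, a_9 = floor((28 + 9)/24) = 1.
  m_10 = 24*1 - 9 = 15, d_10 = (825 - 15^2)/24 = 600/24 = 25, a_10 = floor((28 + 15)/25) = 1.
  m_11 = 25*1 - 15 = 10, d_11 = (825 - 10^2)/25 = 725/25 = 29, a_11 = floor((28 + 10)/29) = 1.
  m_12 = 29*1 - 10 = 19, d_12 = (825 - 19^2)/29 = 464/29 = 16, a_12 = floor((28 + 19)/16) = 2.
  m_13 = 16*2 - 19 = 13, d_13 = (825 - 13^2)/16 = 656/16 = 41, a_13 = floor((28 + 13)/41) = 1.
  m_14 = 41*1 - 13 = 28, d_14 = (825 - 28^2)/41 = 41/41 = 1, a_14 = floor((28 + 28)/1) = 56.
  m_15 = 1*56 - 28 = 28, d_15 = (825 - 28^2)/1 = 41/1 = 41: (m_15, d_15) = (m_1, d_1) = (28, 41), so from here the quotients repeat a_1, ..., a_14; the period length is 14.
So sqrt(825) = [28; (1, 2, 1, 1, 1, 1, 4, 1, 1, 1, 1, 2, 1, 56)] with period length k = 14.
k is even, so the fundamental solution of x^2 - 825y^2 = 1 is (p_{k-1}, q_{k-1}) = (p_13, q_13); compute convergents through index 13.
Convergents (p_i = a_i*p_{i-1} + p_{i-2}, q_i = a_i*q_{i-1} + q_{i-2} with p_{-2}=0, p_{-1}=1, q_{-2}=1, q_{-1}=0):
  i=0: a_0=28, p_0 = 28*1 + 0 = 28, q_0 = 28*0 + 1 = 1.
  i=1: a_1=1, p_1 = 1*28 + 1 = 29, q_1 = 1*1 + 0 = 1.
  i=2: a_2=2, p_2 = 2*29 + 28 = 86, q_2 = 2*1 + 1 = 3.
  i=3: a_3=1, p_3 = 1*86 + 29 = 115, q_3 = 1*3 + 1 = 4.
  i=4: a_4=1, p_4 = 1*115 + 86 = 201, q_4 = 1*4 + 3 = 7.
  i=5: a_5=1, p_5 = 1*201 + 115 = 316, q_5 = 1*7 + 4 = 11.
  i=6: a_6=1, p_6 = 1*316 + 201 = 517, q_6 = 1*11 + 7 = 18.
  i=7: a_7=4, p_7 = 4*517 + 316 = 2384, q_7 = 4*18 + 11 = 83.
  i=8: a_8=1, p_8 = 1*2384 + 517 = 2901, q_8 = 1*83 + 18 = 101.
  i=9: a_9=1, p_9 = 1*2901 + 2384 = 5285, q_9 = 1*101 + 83 = 184.
  i=10: a_10=1, p_10 = 1*5285 + 2901 = 8186, q_10 = 1*184 + 101 = 285.
  i=11: a_11=1, p_11 = 1*8186 + 5285 = 13471, q_11 = 1*285 + 184 = 469.
  i=12: a_12=2, p_12 = 2*13471 + 8186 = 35128, q_12 = 2*469 + 285 = 1223.
  i=13: a_13=1, p_13 = 1*35128 + 13471 = 48599, q_13 = 1*1223 + 469 = 1692.
Check: 48599^2 - 825*1692^2 = 2361862801 - 2361862800 = 1, so (x, y) = (48599, 1692) solves the equation, and by the theorem it is the least positive solution.

(x, y) = (48599, 1692)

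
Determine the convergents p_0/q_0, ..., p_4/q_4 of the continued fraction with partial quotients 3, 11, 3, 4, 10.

3/1, 34/11, 105/34, 454/147, 4645/1504

Using the convergent recurrence p_i = a_i*p_{i-1} + p_{i-2}, q_i = a_i*q_{i-1} + q_{i-2} with p_{-2}=0, p_{-1}=1, q_{-2}=1, q_{-1}=0:
  i=0: a_0=3, p_0 = 3*1 + 0 = 3, q_0 = 3*0 + 1 = 1.
  i=1: a_1=11, p_1 = 11*3 + 1 = 34, q_1 = 11*1 + 0 = 11.
  i=2: a_2=3, p_2 = 3*34 + 3 = 105, q_2 = 3*11 + 1 = 34.
  i=3: a_3=4, p_3 = 4*105 + 34 = 454, q_3 = 4*34 + 11 = 147.
  i=4: a_4=10, p_4 = 10*454 + 105 = 4645, q_4 = 10*147 + 34 = 1504.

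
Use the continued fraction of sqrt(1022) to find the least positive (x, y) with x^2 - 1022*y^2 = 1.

(x, y) = (1023, 32)

First expand sqrt(1022) as a continued fraction. With x_i = (sqrt(1022) + m_i)/d_i and (m_0, d_0) = (0, 1): a_0 = floor(sqrt(1022)) = 31, since 31^2 = 961 <= 1022 < 1024 = 32^2.
Iterate m_{i+1} = d_i*a_i - m_i, d_{i+1} = (1022 - m_{i+1}^2)/d_i, a_{i+1} = floor((a_0 + m_{i+1})/d_{i+1}):
  m_1 = 1*31 - 0 = 31, d_1 = (1022 - 31^2)/1 = 61/1 = 61, a_1 = floor((31 + 31)/61) = 1.
  m_2 = 61*1 - 31 = 30, d_2 = (1022 - 30^2)/61 = 122/61 = 2, a_2 = floor((31 + 30)/2) = 30.
  m_3 = 2*30 - 30 = 30, d_3 = (1022 - 30^2)/2 = 122/2 = 61, a_3 = floor((31 + 30)/61) = 1.
  m_4 = 61*1 - 30 = 31, d_4 = (1022 - 31^2)/61 = 61/61 = 1, a_4 = floor((31 + 31)/1) = 62.
  m_5 = 1*62 - 31 = 31, d_5 = (1022 - 31^2)/1 = 61/1 = 61: (m_5, d_5) = (m_1, d_1) = (31, 61), so from here the quotients repeat a_1, ..., a_4; the period length is 4.
So sqrt(1022) = [31; (1, 30, 1, 62)] with period length k = 4.
k is even, so the fundamental solution of x^2 - 1022y^2 = 1 is (p_{k-1}, q_{k-1}) = (p_3, q_3); compute convergents through index 3.
Convergents (p_i = a_i*p_{i-1} + p_{i-2}, q_i = a_i*q_{i-1} + q_{i-2} with p_{-2}=0, p_{-1}=1, q_{-2}=1, q_{-1}=0):
  i=0: a_0=31, p_0 = 31*1 + 0 = 31, q_0 = 31*0 + 1 = 1.
  i=1: a_1=1, p_1 = 1*31 + 1 = 32, q_1 = 1*1 + 0 = 1.
  i=2: a_2=30, p_2 = 30*32 + 31 = 991, q_2 = 30*1 + 1 = 31.
  i=3: a_3=1, p_3 = 1*991 + 32 = 1023, q_3 = 1*31 + 1 = 32.
Check: 1023^2 - 1022*32^2 = 1046529 - 1046528 = 1, so (x, y) = (1023, 32) solves the equation, and by the theorem it is the least positive solution.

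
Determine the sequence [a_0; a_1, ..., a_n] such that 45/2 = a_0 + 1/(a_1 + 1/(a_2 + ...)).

[22; 2]

Run the Euclidean algorithm on 45 and 2; the successive quotients are the partial quotients a_0, a_1, ... (each step inverts the fractional part left over by the previous one):
  45 = 22*2 + 1, so a_0 = 22.
  2 = 2*1 + 0, so a_1 = 2.
The remainder reaches 0 after 2 divisions, so the expansion has 2 partial quotients, read off in order.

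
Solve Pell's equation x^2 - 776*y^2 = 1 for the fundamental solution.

First expand sqrt(776) as a continued fraction. With x_i = (sqrt(776) + m_i)/d_i and (m_0, d_0) = (0, 1): a_0 = floor(sqrt(776)) = 27, since 27^2 = 729 <= 776 < 784 = 28^2.
Iterate m_{i+1} = d_i*a_i - m_i, d_{i+1} = (776 - m_{i+1}^2)/d_i, a_{i+1} = floor((a_0 + m_{i+1})/d_{i+1}):
  m_1 = 1*27 - 0 = 27, d_1 = (776 - 27^2)/1 = 47/1 = 47, a_1 = floor((27 + 27)/47) = 1.
  m_2 = 47*1 - 27 = 20, d_2 = (776 - 20^2)/47 = 376/47 = 8, a_2 = floor((27 + 20)/8) = 5.
  m_3 = 8*5 - 20 = 20, d_3 = (776 - 20^2)/8 = 376/8 = 47, a_3 = floor((27 + 20)/47) = 1.
  m_4 = 47*1 - 20 = 27, d_4 = (776 - 27^2)/47 = 47/47 = 1, a_4 = floor((27 + 27)/1) = 54.
  m_5 = 1*54 - 27 = 27, d_5 = (776 - 27^2)/1 = 47/1 = 47: (m_5, d_5) = (m_1, d_1) = (27, 47), so from here the quotients repeat a_1, ..., a_4; the period length is 4.
So sqrt(776) = [27; (1, 5, 1, 54)] with period length k = 4.
k is even, so the fundamental solution of x^2 - 776y^2 = 1 is (p_{k-1}, q_{k-1}) = (p_3, q_3); compute convergents through index 3.
Convergents (p_i = a_i*p_{i-1} + p_{i-2}, q_i = a_i*q_{i-1} + q_{i-2} with p_{-2}=0, p_{-1}=1, q_{-2}=1, q_{-1}=0):
  i=0: a_0=27, p_0 = 27*1 + 0 = 27, q_0 = 27*0 + 1 = 1.
  i=1: a_1=1, p_1 = 1*27 + 1 = 28, q_1 = 1*1 + 0 = 1.
  i=2: a_2=5, p_2 = 5*28 + 27 = 167, q_2 = 5*1 + 1 = 6.
  i=3: a_3=1, p_3 = 1*167 + 28 = 195, q_3 = 1*6 + 1 = 7.
Check: 195^2 - 776*7^2 = 38025 - 38024 = 1, so (x, y) = (195, 7) solves the equation, and by the theorem it is the least positive solution.

(x, y) = (195, 7)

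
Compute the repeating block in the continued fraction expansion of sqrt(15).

[3; (1, 6)]

Write x_i = (sqrt(15) + m_i)/d_i with (m_0, d_0) = (0, 1). a_0 = floor(sqrt(15)) = 3, since 3^2 = 9 <= 15 < 16 = 4^2.
Iterate m_{i+1} = d_i*a_i - m_i, d_{i+1} = (15 - m_{i+1}^2)/d_i, a_{i+1} = floor((a_0 + m_{i+1})/d_{i+1}):
  m_1 = 1*3 - 0 = 3, d_1 = (15 - 3^2)/1 = 6/1 = 6, a_1 = floor((3 + 3)/6) = 1.
  m_2 = 6*1 - 3 = 3, d_2 = (15 - 3^2)/6 = 6/6 = 1, a_2 = floor((3 + 3)/1) = 6.
  m_3 = 1*6 - 3 = 3, d_3 = (15 - 3^2)/1 = 6/1 = 6: (m_3, d_3) = (m_1, d_1) = (3, 6), so from here the quotients repeat a_1, a_2; the period length is 2.
Hence the expansion of sqrt(15) is a_0 = 3 followed by the repeating block 1, 6 (period 2).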